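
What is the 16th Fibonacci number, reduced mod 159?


F(k) mod 159 for k=1..16:
1, 1, 2, 3, 5, 8, 13, 21, 34, 55, 89, 144, 74, 59, 133, 33
F(16) mod 159 = 33


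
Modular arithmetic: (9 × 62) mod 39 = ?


9 × 62 = 558
558 mod 39 = 12


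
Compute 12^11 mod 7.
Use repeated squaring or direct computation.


12^1 mod 7 = 5
12^2 mod 7 = 4
12^3 mod 7 = 6
12^4 mod 7 = 2
12^5 mod 7 = 3
12^6 mod 7 = 1
12^7 mod 7 = 5
12^8 mod 7 = 4
12^9 mod 7 = 6
12^10 mod 7 = 2
12^11 mod 7 = 3


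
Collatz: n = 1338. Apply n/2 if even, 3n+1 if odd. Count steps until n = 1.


1338 → 669 → 2008 → 1004 → 502 → 251 → 754 → 377 → 1132 → 566 → 283 → 850 → 425 → 1276 → 638 → 319 → 958 → 479 → 1438 → 719 → 2158 → 1079 → 3238 → 1619 → 4858 → 2429 → 7288 → 3644 → 1822 → 911 → 2734 → 1367 → 4102 → 2051 → 6154 → 3077 → 9232 → 4616 → 2308 → 1154 → 577 → 1732 → 866 → 433 → 1300 → 650 → 325 → 976 → 488 → 244 → 122 → 61 → 184 → 92 → 46 → 23 → 70 → 35 → 106 → 53 → 160 → 80 → 40 → 20 → 10 → 5 → 16 → 8 → 4 → 2 → 1
Total steps = 70

70 steps


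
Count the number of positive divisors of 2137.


2137 = 2137^1
d(2137) = (1+1) = 2

2 divisors


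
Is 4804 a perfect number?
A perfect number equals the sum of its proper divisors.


Proper divisors of 4804: 1, 2, 4, 1201, 2402
Sum = 1 + 2 + 4 + 1201 + 2402 = 3610

No, 4804 is not perfect (3610 ≠ 4804)


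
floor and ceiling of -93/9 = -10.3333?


-93/9 = -10.3333
floor = -11
ceil = -10

floor = -11, ceil = -10


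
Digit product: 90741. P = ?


9 × 0 × 7 × 4 × 1 = 0


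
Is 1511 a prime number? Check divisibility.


Check divisors up to sqrt(1511) = 38.8716
No divisors found.
1511 is prime.

Yes, 1511 is prime


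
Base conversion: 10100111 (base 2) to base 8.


10100111 (base 2) = 167 (decimal)
167 (decimal) = 247 (base 8)


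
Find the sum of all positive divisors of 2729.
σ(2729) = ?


Divisors of 2729: 1, 2729
Sum = 1 + 2729 = 2730

σ(2729) = 2730


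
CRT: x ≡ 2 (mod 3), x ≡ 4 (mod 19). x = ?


M = 3*19 = 57
M1 = M/3 = 19, M2 = M/19 = 3
M1^(-1) mod 3 = 1, M2^(-1) mod 19 = 13
x = 2*19*1 + 4*3*13 = 194
194 mod 57 = 23
Check: 23 mod 3 = 2 ✓, 23 mod 19 = 4 ✓

x ≡ 23 (mod 57)


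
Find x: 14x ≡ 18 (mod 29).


GCD(14, 29) = 1, unique solution
a^(-1) mod 29 = 27
x = 27 * 18 mod 29 = 22

x ≡ 22 (mod 29)


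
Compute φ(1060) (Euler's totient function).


1060 = 2^2 × 5 × 53
Prime factors: 2, 5, 53
φ(1060) = 1060 × (1-1/2) × (1-1/5) × (1-1/53)
= 1060 × 1/2 × 4/5 × 52/53 = 416

φ(1060) = 416


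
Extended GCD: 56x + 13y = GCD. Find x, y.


Tabular extended Euclidean (each row: r = 56*s + 13*t):
r=56, s=1, t=0
r=13, s=0, t=1
q=4: r=4, s=1, t=-4   [56*(1) + 13*(-4) = 4]
q=3: r=1, s=-3, t=13   [56*(-3) + 13*(13) = 1]
q=4: r=0, s=13, t=-56   [56*(13) + 13*(-56) = 0]
GCD = 1; from the row with r=1: x=-3, y=13
Check: 56*(-3) + 13*(13) = -168 + 169 = 1

GCD = 1, x = -3, y = 13


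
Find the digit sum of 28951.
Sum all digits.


2 + 8 + 9 + 5 + 1 = 25


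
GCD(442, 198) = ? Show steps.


442 = 2 * 198 + 46
198 = 4 * 46 + 14
46 = 3 * 14 + 4
14 = 3 * 4 + 2
4 = 2 * 2 + 0
GCD = 2


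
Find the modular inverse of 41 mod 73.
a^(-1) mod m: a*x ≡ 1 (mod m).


Use the extended Euclidean algorithm on (73, 41); each row r = 73*s + 41*t:
r=73, s=1, t=0
r=41, s=0, t=1
q=1: r=32, s=1, t=-1   [73*(1) + 41*(-1) = 32]
q=1: r=9, s=-1, t=2   [73*(-1) + 41*(2) = 9]
q=3: r=5, s=4, t=-7   [73*(4) + 41*(-7) = 5]
q=1: r=4, s=-5, t=9   [73*(-5) + 41*(9) = 4]
q=1: r=1, s=9, t=-16   [73*(9) + 41*(-16) = 1]
q=4: r=0, s=-41, t=73   [73*(-41) + 41*(73) = 0]
GCD = 1 with t = -16, so 41*(-16) ≡ 1 (mod 73)
Inverse = -16 mod 73 = 57
Check: 41 * 57 = 2337 ≡ 1 (mod 73)

41^(-1) ≡ 57 (mod 73)


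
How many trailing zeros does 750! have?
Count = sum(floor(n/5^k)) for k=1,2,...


floor(750/5) = 150
floor(750/25) = 30
floor(750/125) = 6
floor(750/625) = 1
Total = 187

187 trailing zeros


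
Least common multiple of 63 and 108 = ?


GCD(63, 108) = 9
LCM = 63*108/9 = 6804/9 = 756

LCM = 756


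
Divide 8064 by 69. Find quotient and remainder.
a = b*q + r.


8064 = 69 * 116 + 60
Check: 8004 + 60 = 8064

q = 116, r = 60


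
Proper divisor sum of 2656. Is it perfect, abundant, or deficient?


Proper divisors: 1, 2, 4, 8, 16, 32, 83, 166, 332, 664, 1328
Sum = 1 + 2 + 4 + 8 + 16 + 32 + 83 + 166 + 332 + 664 + 1328 = 2636
2636 < 2656 → deficient

s(2656) = 2636 (deficient)


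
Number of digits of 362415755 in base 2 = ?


362415755 in base 2 = 10101100110100000011010001011
Number of digits = 29

29 digits (base 2)


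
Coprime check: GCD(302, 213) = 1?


Euclidean algorithm:
302 = 1 * 213 + 89
213 = 2 * 89 + 35
89 = 2 * 35 + 19
35 = 1 * 19 + 16
19 = 1 * 16 + 3
16 = 5 * 3 + 1
3 = 3 * 1 + 0
GCD(302, 213) = 1

Yes, coprime (GCD = 1)


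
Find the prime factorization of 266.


266 / 2 = 133
133 / 7 = 19
19 / 19 = 1
266 = 2 × 7 × 19


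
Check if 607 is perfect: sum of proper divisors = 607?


Proper divisors of 607: 1
Sum = 1 = 1

No, 607 is not perfect (1 ≠ 607)


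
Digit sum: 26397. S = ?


2 + 6 + 3 + 9 + 7 = 27


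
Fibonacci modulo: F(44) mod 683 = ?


F(k) mod 683 for k=1..44:
1, 1, 2, 3, 5, 8, 13, 21, 34, 55, 89, 144, 233, 377, 610, 304, 231, 535, 83, 618, 18, 636, 654, 607, 578, 502, 397, 216, 613, 146, 76, 222, 298, 520, 135, 655, 107, 79, 186, 265, 451, 33, 484, 517
F(44) mod 683 = 517


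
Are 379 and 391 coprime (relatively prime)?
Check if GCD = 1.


Euclidean algorithm:
391 = 1 * 379 + 12
379 = 31 * 12 + 7
12 = 1 * 7 + 5
7 = 1 * 5 + 2
5 = 2 * 2 + 1
2 = 2 * 1 + 0
GCD(379, 391) = 1

Yes, coprime (GCD = 1)


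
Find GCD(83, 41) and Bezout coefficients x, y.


Tabular extended Euclidean (each row: r = 83*s + 41*t):
r=83, s=1, t=0
r=41, s=0, t=1
q=2: r=1, s=1, t=-2   [83*(1) + 41*(-2) = 1]
q=41: r=0, s=-41, t=83   [83*(-41) + 41*(83) = 0]
GCD = 1; from the row with r=1: x=1, y=-2
Check: 83*(1) + 41*(-2) = 83 - 82 = 1

GCD = 1, x = 1, y = -2


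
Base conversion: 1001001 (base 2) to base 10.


1001001 (base 2) = 73 (decimal)
73 (decimal) = 73 (base 10)


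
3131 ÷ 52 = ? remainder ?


3131 = 52 * 60 + 11
Check: 3120 + 11 = 3131

q = 60, r = 11


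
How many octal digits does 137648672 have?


137648672 in base 8 = 1015055040
Number of digits = 10

10 digits (base 8)


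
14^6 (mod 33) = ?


14^1 mod 33 = 14
14^2 mod 33 = 31
14^3 mod 33 = 5
14^4 mod 33 = 4
14^5 mod 33 = 23
14^6 mod 33 = 25


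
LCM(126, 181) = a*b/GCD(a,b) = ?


GCD(126, 181) = 1
LCM = 126*181/1 = 22806/1 = 22806

LCM = 22806


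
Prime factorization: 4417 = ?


4417 / 7 = 631
631 / 631 = 1
4417 = 7 × 631


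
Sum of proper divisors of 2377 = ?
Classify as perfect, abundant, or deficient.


Proper divisors: 1
Sum = 1 = 1
1 < 2377 → deficient

s(2377) = 1 (deficient)


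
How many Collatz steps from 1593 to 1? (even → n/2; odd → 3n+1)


1593 → 4780 → 2390 → 1195 → 3586 → 1793 → 5380 → 2690 → 1345 → 4036 → 2018 → 1009 → 3028 → 1514 → 757 → 2272 → 1136 → 568 → 284 → 142 → 71 → 214 → 107 → 322 → 161 → 484 → 242 → 121 → 364 → 182 → 91 → 274 → 137 → 412 → 206 → 103 → 310 → 155 → 466 → 233 → 700 → 350 → 175 → 526 → 263 → 790 → 395 → 1186 → 593 → 1780 → 890 → 445 → 1336 → 668 → 334 → 167 → 502 → 251 → 754 → 377 → 1132 → 566 → 283 → 850 → 425 → 1276 → 638 → 319 → 958 → 479 → 1438 → 719 → 2158 → 1079 → 3238 → 1619 → 4858 → 2429 → 7288 → 3644 → 1822 → 911 → 2734 → 1367 → 4102 → 2051 → 6154 → 3077 → 9232 → 4616 → 2308 → 1154 → 577 → 1732 → 866 → 433 → 1300 → 650 → 325 → 976 → 488 → 244 → 122 → 61 → 184 → 92 → 46 → 23 → 70 → 35 → 106 → 53 → 160 → 80 → 40 → 20 → 10 → 5 → 16 → 8 → 4 → 2 → 1
Total steps = 122

122 steps


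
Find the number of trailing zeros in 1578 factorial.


floor(1578/5) = 315
floor(1578/25) = 63
floor(1578/125) = 12
floor(1578/625) = 2
Total = 392

392 trailing zeros


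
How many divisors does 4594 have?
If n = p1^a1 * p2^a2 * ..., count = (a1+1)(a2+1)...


4594 = 2^1 × 2297^1
d(4594) = (1+1) × (1+1) = 4

4 divisors


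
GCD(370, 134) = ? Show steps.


370 = 2 * 134 + 102
134 = 1 * 102 + 32
102 = 3 * 32 + 6
32 = 5 * 6 + 2
6 = 3 * 2 + 0
GCD = 2


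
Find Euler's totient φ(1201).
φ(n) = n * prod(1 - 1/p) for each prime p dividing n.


1201 = 1201
Prime factors: 1201
φ(1201) = 1201 × (1-1/1201)
= 1201 × 1200/1201 = 1200

φ(1201) = 1200


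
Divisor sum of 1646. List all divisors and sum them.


Divisors of 1646: 1, 2, 823, 1646
Sum = 1 + 2 + 823 + 1646 = 2472

σ(1646) = 2472


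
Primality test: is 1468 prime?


1468 / 2 = 734 (exact division)
1468 is NOT prime.

No, 1468 is not prime


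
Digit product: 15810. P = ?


1 × 5 × 8 × 1 × 0 = 0


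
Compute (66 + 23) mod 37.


66 + 23 = 89
89 mod 37 = 15


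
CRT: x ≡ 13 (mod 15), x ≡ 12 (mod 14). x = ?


M = 15*14 = 210
M1 = M/15 = 14, M2 = M/14 = 15
M1^(-1) mod 15 = 14, M2^(-1) mod 14 = 1
x = 13*14*14 + 12*15*1 = 2728
2728 mod 210 = 208
Check: 208 mod 15 = 13 ✓, 208 mod 14 = 12 ✓

x ≡ 208 (mod 210)


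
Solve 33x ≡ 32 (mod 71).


GCD(33, 71) = 1, unique solution
a^(-1) mod 71 = 28
x = 28 * 32 mod 71 = 44

x ≡ 44 (mod 71)


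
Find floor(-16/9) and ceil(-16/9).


-16/9 = -1.7778
floor = -2
ceil = -1

floor = -2, ceil = -1


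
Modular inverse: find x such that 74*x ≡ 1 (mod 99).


Use the extended Euclidean algorithm on (99, 74); each row r = 99*s + 74*t:
r=99, s=1, t=0
r=74, s=0, t=1
q=1: r=25, s=1, t=-1   [99*(1) + 74*(-1) = 25]
q=2: r=24, s=-2, t=3   [99*(-2) + 74*(3) = 24]
q=1: r=1, s=3, t=-4   [99*(3) + 74*(-4) = 1]
q=24: r=0, s=-74, t=99   [99*(-74) + 74*(99) = 0]
GCD = 1 with t = -4, so 74*(-4) ≡ 1 (mod 99)
Inverse = -4 mod 99 = 95
Check: 74 * 95 = 7030 ≡ 1 (mod 99)

74^(-1) ≡ 95 (mod 99)


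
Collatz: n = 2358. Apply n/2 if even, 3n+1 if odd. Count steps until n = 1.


2358 → 1179 → 3538 → 1769 → 5308 → 2654 → 1327 → 3982 → 1991 → 5974 → 2987 → 8962 → 4481 → 13444 → 6722 → 3361 → 10084 → 5042 → 2521 → 7564 → 3782 → 1891 → 5674 → 2837 → 8512 → 4256 → 2128 → 1064 → 532 → 266 → 133 → 400 → 200 → 100 → 50 → 25 → 76 → 38 → 19 → 58 → 29 → 88 → 44 → 22 → 11 → 34 → 17 → 52 → 26 → 13 → 40 → 20 → 10 → 5 → 16 → 8 → 4 → 2 → 1
Total steps = 58

58 steps


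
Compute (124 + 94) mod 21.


124 + 94 = 218
218 mod 21 = 8


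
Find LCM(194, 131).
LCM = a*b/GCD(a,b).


GCD(194, 131) = 1
LCM = 194*131/1 = 25414/1 = 25414

LCM = 25414


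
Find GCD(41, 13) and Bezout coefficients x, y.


Tabular extended Euclidean (each row: r = 41*s + 13*t):
r=41, s=1, t=0
r=13, s=0, t=1
q=3: r=2, s=1, t=-3   [41*(1) + 13*(-3) = 2]
q=6: r=1, s=-6, t=19   [41*(-6) + 13*(19) = 1]
q=2: r=0, s=13, t=-41   [41*(13) + 13*(-41) = 0]
GCD = 1; from the row with r=1: x=-6, y=19
Check: 41*(-6) + 13*(19) = -246 + 247 = 1

GCD = 1, x = -6, y = 19


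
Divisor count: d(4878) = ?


4878 = 2^1 × 3^2 × 271^1
d(4878) = (1+1) × (2+1) × (1+1) = 12

12 divisors


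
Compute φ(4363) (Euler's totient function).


4363 = 4363
Prime factors: 4363
φ(4363) = 4363 × (1-1/4363)
= 4363 × 4362/4363 = 4362

φ(4363) = 4362


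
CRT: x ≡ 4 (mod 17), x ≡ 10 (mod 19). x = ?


M = 17*19 = 323
M1 = M/17 = 19, M2 = M/19 = 17
M1^(-1) mod 17 = 9, M2^(-1) mod 19 = 9
x = 4*19*9 + 10*17*9 = 2214
2214 mod 323 = 276
Check: 276 mod 17 = 4 ✓, 276 mod 19 = 10 ✓

x ≡ 276 (mod 323)


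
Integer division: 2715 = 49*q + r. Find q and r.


2715 = 49 * 55 + 20
Check: 2695 + 20 = 2715

q = 55, r = 20


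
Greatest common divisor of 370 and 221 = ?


370 = 1 * 221 + 149
221 = 1 * 149 + 72
149 = 2 * 72 + 5
72 = 14 * 5 + 2
5 = 2 * 2 + 1
2 = 2 * 1 + 0
GCD = 1


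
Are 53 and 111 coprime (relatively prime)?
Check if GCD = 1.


Euclidean algorithm:
111 = 2 * 53 + 5
53 = 10 * 5 + 3
5 = 1 * 3 + 2
3 = 1 * 2 + 1
2 = 2 * 1 + 0
GCD(53, 111) = 1

Yes, coprime (GCD = 1)


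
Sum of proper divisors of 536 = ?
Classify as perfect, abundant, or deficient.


Proper divisors: 1, 2, 4, 8, 67, 134, 268
Sum = 1 + 2 + 4 + 8 + 67 + 134 + 268 = 484
484 < 536 → deficient

s(536) = 484 (deficient)


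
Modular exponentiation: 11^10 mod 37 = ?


11^1 mod 37 = 11
11^2 mod 37 = 10
11^3 mod 37 = 36
11^4 mod 37 = 26
11^5 mod 37 = 27
11^6 mod 37 = 1
11^7 mod 37 = 11
11^8 mod 37 = 10
11^9 mod 37 = 36
11^10 mod 37 = 26


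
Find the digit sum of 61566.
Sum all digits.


6 + 1 + 5 + 6 + 6 = 24


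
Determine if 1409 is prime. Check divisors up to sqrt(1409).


Check divisors up to sqrt(1409) = 37.5366
No divisors found.
1409 is prime.

Yes, 1409 is prime


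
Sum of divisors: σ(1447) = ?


Divisors of 1447: 1, 1447
Sum = 1 + 1447 = 1448

σ(1447) = 1448


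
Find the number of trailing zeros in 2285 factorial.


floor(2285/5) = 457
floor(2285/25) = 91
floor(2285/125) = 18
floor(2285/625) = 3
Total = 569

569 trailing zeros


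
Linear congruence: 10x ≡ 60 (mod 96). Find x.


GCD(10, 96) = 2 divides 60
Divide: 5x ≡ 30 (mod 48)
x ≡ 6 (mod 48)


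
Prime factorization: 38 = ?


38 / 2 = 19
19 / 19 = 1
38 = 2 × 19


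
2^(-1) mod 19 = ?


Use the extended Euclidean algorithm on (19, 2); each row r = 19*s + 2*t:
r=19, s=1, t=0
r=2, s=0, t=1
q=9: r=1, s=1, t=-9   [19*(1) + 2*(-9) = 1]
q=2: r=0, s=-2, t=19   [19*(-2) + 2*(19) = 0]
GCD = 1 with t = -9, so 2*(-9) ≡ 1 (mod 19)
Inverse = -9 mod 19 = 10
Check: 2 * 10 = 20 ≡ 1 (mod 19)

2^(-1) ≡ 10 (mod 19)


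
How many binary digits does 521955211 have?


521955211 in base 2 = 11111000111000110011110001011
Number of digits = 29

29 digits (base 2)


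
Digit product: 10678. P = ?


1 × 0 × 6 × 7 × 8 = 0


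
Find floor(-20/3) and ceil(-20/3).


-20/3 = -6.6667
floor = -7
ceil = -6

floor = -7, ceil = -6


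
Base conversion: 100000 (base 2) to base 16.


100000 (base 2) = 32 (decimal)
32 (decimal) = 20 (base 16)


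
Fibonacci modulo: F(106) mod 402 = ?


F(k) mod 402 for k=1..106:
1, 1, 2, 3, 5, 8, 13, 21, 34, 55, 89, 144, 233, 377, 208, 183, 391, 172, 161, 333, 92, 23, 115, 138, 253, 391, 242, 231, 71, 302, 373, 273, 244, 115, 359, 72, 29, 101, 130, 231, 361, 190, 149, 339, 86, 23, 109, 132, 241, 373, 212, 183, 395, 176, 169, 345, 112, 55, 167, 222, 389, 209, 196, 3, 199, 202, 401, 201, 200, 401, 199, 198, 397, 193, 188, 381, 167, 146, 313, 57, 370, 25, 395, 18, 11, 29, 40, 69, 109, 178, 287, 63, 350, 11, 361, 372, 331, 301, 230, 129, 359, 86, 43, 129, 172, 301
F(106) mod 402 = 301


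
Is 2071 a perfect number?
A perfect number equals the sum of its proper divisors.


Proper divisors of 2071: 1, 19, 109
Sum = 1 + 19 + 109 = 129

No, 2071 is not perfect (129 ≠ 2071)


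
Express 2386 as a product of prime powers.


2386 / 2 = 1193
1193 / 1193 = 1
2386 = 2 × 1193


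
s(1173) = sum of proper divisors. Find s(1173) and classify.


Proper divisors: 1, 3, 17, 23, 51, 69, 391
Sum = 1 + 3 + 17 + 23 + 51 + 69 + 391 = 555
555 < 1173 → deficient

s(1173) = 555 (deficient)


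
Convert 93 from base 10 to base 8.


93 (base 10) = 93 (decimal)
93 (decimal) = 135 (base 8)


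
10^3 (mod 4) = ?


10^1 mod 4 = 2
10^2 mod 4 = 0
10^3 mod 4 = 0


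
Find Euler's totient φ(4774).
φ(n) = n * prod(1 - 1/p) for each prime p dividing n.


4774 = 2 × 7 × 11 × 31
Prime factors: 2, 7, 11, 31
φ(4774) = 4774 × (1-1/2) × (1-1/7) × (1-1/11) × (1-1/31)
= 4774 × 1/2 × 6/7 × 10/11 × 30/31 = 1800

φ(4774) = 1800


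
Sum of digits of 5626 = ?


5 + 6 + 2 + 6 = 19


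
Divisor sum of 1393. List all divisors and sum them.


Divisors of 1393: 1, 7, 199, 1393
Sum = 1 + 7 + 199 + 1393 = 1600

σ(1393) = 1600


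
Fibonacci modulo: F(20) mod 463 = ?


F(k) mod 463 for k=1..20:
1, 1, 2, 3, 5, 8, 13, 21, 34, 55, 89, 144, 233, 377, 147, 61, 208, 269, 14, 283
F(20) mod 463 = 283


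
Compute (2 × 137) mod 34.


2 × 137 = 274
274 mod 34 = 2


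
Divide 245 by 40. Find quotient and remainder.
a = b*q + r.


245 = 40 * 6 + 5
Check: 240 + 5 = 245

q = 6, r = 5


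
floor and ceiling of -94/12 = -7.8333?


-94/12 = -7.8333
floor = -8
ceil = -7

floor = -8, ceil = -7


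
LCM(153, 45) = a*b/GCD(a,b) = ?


GCD(153, 45) = 9
LCM = 153*45/9 = 6885/9 = 765

LCM = 765


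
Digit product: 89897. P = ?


8 × 9 × 8 × 9 × 7 = 36288


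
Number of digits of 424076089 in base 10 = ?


424076089 has 9 digits in base 10
floor(log10(424076089)) + 1 = floor(8.6274) + 1 = 9

9 digits (base 10)


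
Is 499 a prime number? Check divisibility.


Check divisors up to sqrt(499) = 22.3383
No divisors found.
499 is prime.

Yes, 499 is prime


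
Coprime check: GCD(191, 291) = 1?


Euclidean algorithm:
291 = 1 * 191 + 100
191 = 1 * 100 + 91
100 = 1 * 91 + 9
91 = 10 * 9 + 1
9 = 9 * 1 + 0
GCD(191, 291) = 1

Yes, coprime (GCD = 1)


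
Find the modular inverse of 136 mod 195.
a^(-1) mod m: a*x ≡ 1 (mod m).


Use the extended Euclidean algorithm on (195, 136); each row r = 195*s + 136*t:
r=195, s=1, t=0
r=136, s=0, t=1
q=1: r=59, s=1, t=-1   [195*(1) + 136*(-1) = 59]
q=2: r=18, s=-2, t=3   [195*(-2) + 136*(3) = 18]
q=3: r=5, s=7, t=-10   [195*(7) + 136*(-10) = 5]
q=3: r=3, s=-23, t=33   [195*(-23) + 136*(33) = 3]
q=1: r=2, s=30, t=-43   [195*(30) + 136*(-43) = 2]
q=1: r=1, s=-53, t=76   [195*(-53) + 136*(76) = 1]
q=2: r=0, s=136, t=-195   [195*(136) + 136*(-195) = 0]
GCD = 1 with t = 76, so 136*(76) ≡ 1 (mod 195)
Inverse = 76 mod 195 = 76
Check: 136 * 76 = 10336 ≡ 1 (mod 195)

136^(-1) ≡ 76 (mod 195)


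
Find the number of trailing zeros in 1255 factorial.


floor(1255/5) = 251
floor(1255/25) = 50
floor(1255/125) = 10
floor(1255/625) = 2
Total = 313

313 trailing zeros


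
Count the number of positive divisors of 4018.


4018 = 2^1 × 7^2 × 41^1
d(4018) = (1+1) × (2+1) × (1+1) = 12

12 divisors


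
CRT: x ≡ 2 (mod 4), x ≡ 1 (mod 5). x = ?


M = 4*5 = 20
M1 = M/4 = 5, M2 = M/5 = 4
M1^(-1) mod 4 = 1, M2^(-1) mod 5 = 4
x = 2*5*1 + 1*4*4 = 26
26 mod 20 = 6
Check: 6 mod 4 = 2 ✓, 6 mod 5 = 1 ✓

x ≡ 6 (mod 20)


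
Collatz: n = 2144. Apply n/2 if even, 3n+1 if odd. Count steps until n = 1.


2144 → 1072 → 536 → 268 → 134 → 67 → 202 → 101 → 304 → 152 → 76 → 38 → 19 → 58 → 29 → 88 → 44 → 22 → 11 → 34 → 17 → 52 → 26 → 13 → 40 → 20 → 10 → 5 → 16 → 8 → 4 → 2 → 1
Total steps = 32

32 steps


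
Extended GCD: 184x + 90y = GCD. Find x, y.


Tabular extended Euclidean (each row: r = 184*s + 90*t):
r=184, s=1, t=0
r=90, s=0, t=1
q=2: r=4, s=1, t=-2   [184*(1) + 90*(-2) = 4]
q=22: r=2, s=-22, t=45   [184*(-22) + 90*(45) = 2]
q=2: r=0, s=45, t=-92   [184*(45) + 90*(-92) = 0]
GCD = 2; from the row with r=2: x=-22, y=45
Check: 184*(-22) + 90*(45) = -4048 + 4050 = 2

GCD = 2, x = -22, y = 45


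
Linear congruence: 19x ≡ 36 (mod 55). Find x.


GCD(19, 55) = 1, unique solution
a^(-1) mod 55 = 29
x = 29 * 36 mod 55 = 54

x ≡ 54 (mod 55)


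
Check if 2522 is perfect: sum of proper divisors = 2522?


Proper divisors of 2522: 1, 2, 13, 26, 97, 194, 1261
Sum = 1 + 2 + 13 + 26 + 97 + 194 + 1261 = 1594

No, 2522 is not perfect (1594 ≠ 2522)


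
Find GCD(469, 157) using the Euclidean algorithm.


469 = 2 * 157 + 155
157 = 1 * 155 + 2
155 = 77 * 2 + 1
2 = 2 * 1 + 0
GCD = 1


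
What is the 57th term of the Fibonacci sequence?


Sequence: 1, 1, 2, 3, 5, 8, 13, 21, 34, 55, 89, 144, 233, 377, 610, 987, 1597, 2584, 4181, 6765, 10946, 17711, 28657, 46368, 75025, 121393, 196418, 317811, 514229, 832040, 1346269, 2178309, 3524578, 5702887, 9227465, 14930352, 24157817, 39088169, 63245986, 102334155, 165580141, 267914296, 433494437, 701408733, 1134903170, 1836311903, 2971215073, 4807526976, 7778742049, 12586269025, 20365011074, 32951280099, 53316291173, 86267571272, 139583862445, 225851433717, 365435296162
F(57) = 365435296162


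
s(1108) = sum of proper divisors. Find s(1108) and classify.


Proper divisors: 1, 2, 4, 277, 554
Sum = 1 + 2 + 4 + 277 + 554 = 838
838 < 1108 → deficient

s(1108) = 838 (deficient)


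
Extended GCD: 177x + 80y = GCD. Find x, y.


Tabular extended Euclidean (each row: r = 177*s + 80*t):
r=177, s=1, t=0
r=80, s=0, t=1
q=2: r=17, s=1, t=-2   [177*(1) + 80*(-2) = 17]
q=4: r=12, s=-4, t=9   [177*(-4) + 80*(9) = 12]
q=1: r=5, s=5, t=-11   [177*(5) + 80*(-11) = 5]
q=2: r=2, s=-14, t=31   [177*(-14) + 80*(31) = 2]
q=2: r=1, s=33, t=-73   [177*(33) + 80*(-73) = 1]
q=2: r=0, s=-80, t=177   [177*(-80) + 80*(177) = 0]
GCD = 1; from the row with r=1: x=33, y=-73
Check: 177*(33) + 80*(-73) = 5841 - 5840 = 1

GCD = 1, x = 33, y = -73


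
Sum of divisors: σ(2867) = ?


Divisors of 2867: 1, 47, 61, 2867
Sum = 1 + 47 + 61 + 2867 = 2976

σ(2867) = 2976


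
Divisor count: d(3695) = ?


3695 = 5^1 × 739^1
d(3695) = (1+1) × (1+1) = 4

4 divisors


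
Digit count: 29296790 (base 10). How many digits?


29296790 has 8 digits in base 10
floor(log10(29296790)) + 1 = floor(7.4668) + 1 = 8

8 digits (base 10)


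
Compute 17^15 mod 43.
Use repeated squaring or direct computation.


17^1 mod 43 = 17
17^2 mod 43 = 31
17^3 mod 43 = 11
17^4 mod 43 = 15
17^5 mod 43 = 40
17^6 mod 43 = 35
17^7 mod 43 = 36
17^8 mod 43 = 10
17^9 mod 43 = 41
17^10 mod 43 = 9
17^11 mod 43 = 24
17^12 mod 43 = 21
17^13 mod 43 = 13
17^14 mod 43 = 6
17^15 mod 43 = 16


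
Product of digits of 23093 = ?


2 × 3 × 0 × 9 × 3 = 0


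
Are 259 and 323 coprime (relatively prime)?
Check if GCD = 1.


Euclidean algorithm:
323 = 1 * 259 + 64
259 = 4 * 64 + 3
64 = 21 * 3 + 1
3 = 3 * 1 + 0
GCD(259, 323) = 1

Yes, coprime (GCD = 1)


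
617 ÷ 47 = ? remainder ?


617 = 47 * 13 + 6
Check: 611 + 6 = 617

q = 13, r = 6


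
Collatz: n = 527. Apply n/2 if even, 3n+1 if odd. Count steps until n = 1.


527 → 1582 → 791 → 2374 → 1187 → 3562 → 1781 → 5344 → 2672 → 1336 → 668 → 334 → 167 → 502 → 251 → 754 → 377 → 1132 → 566 → 283 → 850 → 425 → 1276 → 638 → 319 → 958 → 479 → 1438 → 719 → 2158 → 1079 → 3238 → 1619 → 4858 → 2429 → 7288 → 3644 → 1822 → 911 → 2734 → 1367 → 4102 → 2051 → 6154 → 3077 → 9232 → 4616 → 2308 → 1154 → 577 → 1732 → 866 → 433 → 1300 → 650 → 325 → 976 → 488 → 244 → 122 → 61 → 184 → 92 → 46 → 23 → 70 → 35 → 106 → 53 → 160 → 80 → 40 → 20 → 10 → 5 → 16 → 8 → 4 → 2 → 1
Total steps = 79

79 steps


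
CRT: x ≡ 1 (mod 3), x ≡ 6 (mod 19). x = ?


M = 3*19 = 57
M1 = M/3 = 19, M2 = M/19 = 3
M1^(-1) mod 3 = 1, M2^(-1) mod 19 = 13
x = 1*19*1 + 6*3*13 = 253
253 mod 57 = 25
Check: 25 mod 3 = 1 ✓, 25 mod 19 = 6 ✓

x ≡ 25 (mod 57)


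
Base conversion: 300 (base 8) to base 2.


300 (base 8) = 192 (decimal)
192 (decimal) = 11000000 (base 2)


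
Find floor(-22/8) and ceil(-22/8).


-22/8 = -2.7500
floor = -3
ceil = -2

floor = -3, ceil = -2


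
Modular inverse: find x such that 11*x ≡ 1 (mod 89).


Use the extended Euclidean algorithm on (89, 11); each row r = 89*s + 11*t:
r=89, s=1, t=0
r=11, s=0, t=1
q=8: r=1, s=1, t=-8   [89*(1) + 11*(-8) = 1]
q=11: r=0, s=-11, t=89   [89*(-11) + 11*(89) = 0]
GCD = 1 with t = -8, so 11*(-8) ≡ 1 (mod 89)
Inverse = -8 mod 89 = 81
Check: 11 * 81 = 891 ≡ 1 (mod 89)

11^(-1) ≡ 81 (mod 89)


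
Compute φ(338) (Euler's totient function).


338 = 2 × 13^2
Prime factors: 2, 13
φ(338) = 338 × (1-1/2) × (1-1/13)
= 338 × 1/2 × 12/13 = 156

φ(338) = 156


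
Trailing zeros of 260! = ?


floor(260/5) = 52
floor(260/25) = 10
floor(260/125) = 2
Total = 64

64 trailing zeros


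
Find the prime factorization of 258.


258 / 2 = 129
129 / 3 = 43
43 / 43 = 1
258 = 2 × 3 × 43


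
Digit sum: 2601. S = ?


2 + 6 + 0 + 1 = 9


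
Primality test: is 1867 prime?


Check divisors up to sqrt(1867) = 43.2088
No divisors found.
1867 is prime.

Yes, 1867 is prime


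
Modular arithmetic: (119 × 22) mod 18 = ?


119 × 22 = 2618
2618 mod 18 = 8


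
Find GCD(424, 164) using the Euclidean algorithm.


424 = 2 * 164 + 96
164 = 1 * 96 + 68
96 = 1 * 68 + 28
68 = 2 * 28 + 12
28 = 2 * 12 + 4
12 = 3 * 4 + 0
GCD = 4


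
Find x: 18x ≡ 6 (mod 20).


GCD(18, 20) = 2 divides 6
Divide: 9x ≡ 3 (mod 10)
x ≡ 7 (mod 10)


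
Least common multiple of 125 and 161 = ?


GCD(125, 161) = 1
LCM = 125*161/1 = 20125/1 = 20125

LCM = 20125


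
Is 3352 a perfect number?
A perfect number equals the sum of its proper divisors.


Proper divisors of 3352: 1, 2, 4, 8, 419, 838, 1676
Sum = 1 + 2 + 4 + 8 + 419 + 838 + 1676 = 2948

No, 3352 is not perfect (2948 ≠ 3352)


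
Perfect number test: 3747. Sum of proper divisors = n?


Proper divisors of 3747: 1, 3, 1249
Sum = 1 + 3 + 1249 = 1253

No, 3747 is not perfect (1253 ≠ 3747)


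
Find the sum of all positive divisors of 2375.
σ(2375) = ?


Divisors of 2375: 1, 5, 19, 25, 95, 125, 475, 2375
Sum = 1 + 5 + 19 + 25 + 95 + 125 + 475 + 2375 = 3120

σ(2375) = 3120


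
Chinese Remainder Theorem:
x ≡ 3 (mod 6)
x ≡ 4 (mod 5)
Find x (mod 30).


M = 6*5 = 30
M1 = M/6 = 5, M2 = M/5 = 6
M1^(-1) mod 6 = 5, M2^(-1) mod 5 = 1
x = 3*5*5 + 4*6*1 = 99
99 mod 30 = 9
Check: 9 mod 6 = 3 ✓, 9 mod 5 = 4 ✓

x ≡ 9 (mod 30)


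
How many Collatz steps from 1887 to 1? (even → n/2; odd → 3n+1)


1887 → 5662 → 2831 → 8494 → 4247 → 12742 → 6371 → 19114 → 9557 → 28672 → 14336 → 7168 → 3584 → 1792 → 896 → 448 → 224 → 112 → 56 → 28 → 14 → 7 → 22 → 11 → 34 → 17 → 52 → 26 → 13 → 40 → 20 → 10 → 5 → 16 → 8 → 4 → 2 → 1
Total steps = 37

37 steps


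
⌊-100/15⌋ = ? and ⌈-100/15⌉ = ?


-100/15 = -6.6667
floor = -7
ceil = -6

floor = -7, ceil = -6


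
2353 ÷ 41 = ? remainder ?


2353 = 41 * 57 + 16
Check: 2337 + 16 = 2353

q = 57, r = 16


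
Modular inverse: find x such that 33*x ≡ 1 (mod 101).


Use the extended Euclidean algorithm on (101, 33); each row r = 101*s + 33*t:
r=101, s=1, t=0
r=33, s=0, t=1
q=3: r=2, s=1, t=-3   [101*(1) + 33*(-3) = 2]
q=16: r=1, s=-16, t=49   [101*(-16) + 33*(49) = 1]
q=2: r=0, s=33, t=-101   [101*(33) + 33*(-101) = 0]
GCD = 1 with t = 49, so 33*(49) ≡ 1 (mod 101)
Inverse = 49 mod 101 = 49
Check: 33 * 49 = 1617 ≡ 1 (mod 101)

33^(-1) ≡ 49 (mod 101)


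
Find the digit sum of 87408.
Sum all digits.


8 + 7 + 4 + 0 + 8 = 27


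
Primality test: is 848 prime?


848 / 2 = 424 (exact division)
848 is NOT prime.

No, 848 is not prime


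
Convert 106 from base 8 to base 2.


106 (base 8) = 70 (decimal)
70 (decimal) = 1000110 (base 2)


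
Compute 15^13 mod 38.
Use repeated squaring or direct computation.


15^1 mod 38 = 15
15^2 mod 38 = 35
15^3 mod 38 = 31
15^4 mod 38 = 9
15^5 mod 38 = 21
15^6 mod 38 = 11
15^7 mod 38 = 13
15^8 mod 38 = 5
15^9 mod 38 = 37
15^10 mod 38 = 23
15^11 mod 38 = 3
15^12 mod 38 = 7
15^13 mod 38 = 29


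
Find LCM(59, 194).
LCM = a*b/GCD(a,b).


GCD(59, 194) = 1
LCM = 59*194/1 = 11446/1 = 11446

LCM = 11446


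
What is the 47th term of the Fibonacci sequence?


Sequence: 1, 1, 2, 3, 5, 8, 13, 21, 34, 55, 89, 144, 233, 377, 610, 987, 1597, 2584, 4181, 6765, 10946, 17711, 28657, 46368, 75025, 121393, 196418, 317811, 514229, 832040, 1346269, 2178309, 3524578, 5702887, 9227465, 14930352, 24157817, 39088169, 63245986, 102334155, 165580141, 267914296, 433494437, 701408733, 1134903170, 1836311903, 2971215073
F(47) = 2971215073


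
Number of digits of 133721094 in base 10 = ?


133721094 has 9 digits in base 10
floor(log10(133721094)) + 1 = floor(8.1262) + 1 = 9

9 digits (base 10)


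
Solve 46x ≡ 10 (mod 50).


GCD(46, 50) = 2 divides 10
Divide: 23x ≡ 5 (mod 25)
x ≡ 10 (mod 25)


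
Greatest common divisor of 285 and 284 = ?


285 = 1 * 284 + 1
284 = 284 * 1 + 0
GCD = 1


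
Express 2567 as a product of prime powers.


2567 / 17 = 151
151 / 151 = 1
2567 = 17 × 151


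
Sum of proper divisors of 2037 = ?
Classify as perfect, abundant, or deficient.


Proper divisors: 1, 3, 7, 21, 97, 291, 679
Sum = 1 + 3 + 7 + 21 + 97 + 291 + 679 = 1099
1099 < 2037 → deficient

s(2037) = 1099 (deficient)


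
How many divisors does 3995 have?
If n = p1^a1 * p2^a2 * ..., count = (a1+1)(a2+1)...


3995 = 5^1 × 17^1 × 47^1
d(3995) = (1+1) × (1+1) × (1+1) = 8

8 divisors


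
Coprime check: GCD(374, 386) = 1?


Euclidean algorithm:
386 = 1 * 374 + 12
374 = 31 * 12 + 2
12 = 6 * 2 + 0
GCD(374, 386) = 2

No, not coprime (GCD = 2)


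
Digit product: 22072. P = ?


2 × 2 × 0 × 7 × 2 = 0


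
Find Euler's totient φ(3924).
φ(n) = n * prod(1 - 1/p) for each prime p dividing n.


3924 = 2^2 × 3^2 × 109
Prime factors: 2, 3, 109
φ(3924) = 3924 × (1-1/2) × (1-1/3) × (1-1/109)
= 3924 × 1/2 × 2/3 × 108/109 = 1296

φ(3924) = 1296


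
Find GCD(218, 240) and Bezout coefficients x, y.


Tabular extended Euclidean (each row: r = 218*s + 240*t):
r=218, s=1, t=0
r=240, s=0, t=1
q=0: r=218, s=1, t=0   [218*(1) + 240*(0) = 218]
q=1: r=22, s=-1, t=1   [218*(-1) + 240*(1) = 22]
q=9: r=20, s=10, t=-9   [218*(10) + 240*(-9) = 20]
q=1: r=2, s=-11, t=10   [218*(-11) + 240*(10) = 2]
q=10: r=0, s=120, t=-109   [218*(120) + 240*(-109) = 0]
GCD = 2; from the row with r=2: x=-11, y=10
Check: 218*(-11) + 240*(10) = -2398 + 2400 = 2

GCD = 2, x = -11, y = 10


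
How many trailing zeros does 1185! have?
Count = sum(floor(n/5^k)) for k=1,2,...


floor(1185/5) = 237
floor(1185/25) = 47
floor(1185/125) = 9
floor(1185/625) = 1
Total = 294

294 trailing zeros


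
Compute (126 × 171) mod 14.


126 × 171 = 21546
21546 mod 14 = 0


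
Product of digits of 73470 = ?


7 × 3 × 4 × 7 × 0 = 0


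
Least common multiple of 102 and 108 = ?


GCD(102, 108) = 6
LCM = 102*108/6 = 11016/6 = 1836

LCM = 1836


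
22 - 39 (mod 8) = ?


22 - 39 = -17
-17 mod 8 = 7


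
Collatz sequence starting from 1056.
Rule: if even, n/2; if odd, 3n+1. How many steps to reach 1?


1056 → 528 → 264 → 132 → 66 → 33 → 100 → 50 → 25 → 76 → 38 → 19 → 58 → 29 → 88 → 44 → 22 → 11 → 34 → 17 → 52 → 26 → 13 → 40 → 20 → 10 → 5 → 16 → 8 → 4 → 2 → 1
Total steps = 31

31 steps


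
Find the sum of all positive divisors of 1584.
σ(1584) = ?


Divisors of 1584: 1, 2, 3, 4, 6, 8, 9, 11, 12, 16, 18, 22, 24, 33, 36, 44, 48, 66, 72, 88, 99, 132, 144, 176, 198, 264, 396, 528, 792, 1584
Sum = 1 + 2 + 3 + 4 + 6 + 8 + 9 + 11 + 12 + 16 + 18 + 22 + 24 + 33 + 36 + 44 + 48 + 66 + 72 + 88 + 99 + 132 + 144 + 176 + 198 + 264 + 396 + 528 + 792 + 1584 = 4836

σ(1584) = 4836


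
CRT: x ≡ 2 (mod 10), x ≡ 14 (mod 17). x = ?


M = 10*17 = 170
M1 = M/10 = 17, M2 = M/17 = 10
M1^(-1) mod 10 = 3, M2^(-1) mod 17 = 12
x = 2*17*3 + 14*10*12 = 1782
1782 mod 170 = 82
Check: 82 mod 10 = 2 ✓, 82 mod 17 = 14 ✓

x ≡ 82 (mod 170)


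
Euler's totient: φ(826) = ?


826 = 2 × 7 × 59
Prime factors: 2, 7, 59
φ(826) = 826 × (1-1/2) × (1-1/7) × (1-1/59)
= 826 × 1/2 × 6/7 × 58/59 = 348

φ(826) = 348


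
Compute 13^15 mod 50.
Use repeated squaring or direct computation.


13^1 mod 50 = 13
13^2 mod 50 = 19
13^3 mod 50 = 47
13^4 mod 50 = 11
13^5 mod 50 = 43
13^6 mod 50 = 9
13^7 mod 50 = 17
13^8 mod 50 = 21
13^9 mod 50 = 23
13^10 mod 50 = 49
13^11 mod 50 = 37
13^12 mod 50 = 31
13^13 mod 50 = 3
13^14 mod 50 = 39
13^15 mod 50 = 7


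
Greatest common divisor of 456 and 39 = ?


456 = 11 * 39 + 27
39 = 1 * 27 + 12
27 = 2 * 12 + 3
12 = 4 * 3 + 0
GCD = 3


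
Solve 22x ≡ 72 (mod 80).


GCD(22, 80) = 2 divides 72
Divide: 11x ≡ 36 (mod 40)
x ≡ 36 (mod 40)


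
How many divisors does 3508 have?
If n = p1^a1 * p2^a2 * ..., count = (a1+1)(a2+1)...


3508 = 2^2 × 877^1
d(3508) = (2+1) × (1+1) = 6

6 divisors


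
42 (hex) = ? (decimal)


42 (base 16) = 66 (decimal)
66 (decimal) = 66 (base 10)


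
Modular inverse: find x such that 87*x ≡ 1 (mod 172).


Use the extended Euclidean algorithm on (172, 87); each row r = 172*s + 87*t:
r=172, s=1, t=0
r=87, s=0, t=1
q=1: r=85, s=1, t=-1   [172*(1) + 87*(-1) = 85]
q=1: r=2, s=-1, t=2   [172*(-1) + 87*(2) = 2]
q=42: r=1, s=43, t=-85   [172*(43) + 87*(-85) = 1]
q=2: r=0, s=-87, t=172   [172*(-87) + 87*(172) = 0]
GCD = 1 with t = -85, so 87*(-85) ≡ 1 (mod 172)
Inverse = -85 mod 172 = 87
Check: 87 * 87 = 7569 ≡ 1 (mod 172)

87^(-1) ≡ 87 (mod 172)


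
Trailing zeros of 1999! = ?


floor(1999/5) = 399
floor(1999/25) = 79
floor(1999/125) = 15
floor(1999/625) = 3
Total = 496

496 trailing zeros


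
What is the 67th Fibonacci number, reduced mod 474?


F(k) mod 474 for k=1..67:
1, 1, 2, 3, 5, 8, 13, 21, 34, 55, 89, 144, 233, 377, 136, 39, 175, 214, 389, 129, 44, 173, 217, 390, 133, 49, 182, 231, 413, 170, 109, 279, 388, 193, 107, 300, 407, 233, 166, 399, 91, 16, 107, 123, 230, 353, 109, 462, 97, 85, 182, 267, 449, 242, 217, 459, 202, 187, 389, 102, 17, 119, 136, 255, 391, 172, 89
F(67) mod 474 = 89


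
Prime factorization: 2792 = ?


2792 / 2 = 1396
1396 / 2 = 698
698 / 2 = 349
349 / 349 = 1
2792 = 2^3 × 349


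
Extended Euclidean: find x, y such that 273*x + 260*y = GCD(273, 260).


Tabular extended Euclidean (each row: r = 273*s + 260*t):
r=273, s=1, t=0
r=260, s=0, t=1
q=1: r=13, s=1, t=-1   [273*(1) + 260*(-1) = 13]
q=20: r=0, s=-20, t=21   [273*(-20) + 260*(21) = 0]
GCD = 13; from the row with r=13: x=1, y=-1
Check: 273*(1) + 260*(-1) = 273 - 260 = 13

GCD = 13, x = 1, y = -1


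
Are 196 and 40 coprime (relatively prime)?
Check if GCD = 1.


Euclidean algorithm:
196 = 4 * 40 + 36
40 = 1 * 36 + 4
36 = 9 * 4 + 0
GCD(196, 40) = 4

No, not coprime (GCD = 4)


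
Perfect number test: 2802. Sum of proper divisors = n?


Proper divisors of 2802: 1, 2, 3, 6, 467, 934, 1401
Sum = 1 + 2 + 3 + 6 + 467 + 934 + 1401 = 2814

No, 2802 is not perfect (2814 ≠ 2802)


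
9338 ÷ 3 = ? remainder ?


9338 = 3 * 3112 + 2
Check: 9336 + 2 = 9338

q = 3112, r = 2


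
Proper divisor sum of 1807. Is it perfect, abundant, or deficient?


Proper divisors: 1, 13, 139
Sum = 1 + 13 + 139 = 153
153 < 1807 → deficient

s(1807) = 153 (deficient)


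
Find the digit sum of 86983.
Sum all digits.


8 + 6 + 9 + 8 + 3 = 34


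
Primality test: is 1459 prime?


Check divisors up to sqrt(1459) = 38.1969
No divisors found.
1459 is prime.

Yes, 1459 is prime


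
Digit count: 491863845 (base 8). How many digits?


491863845 in base 8 = 3524237445
Number of digits = 10

10 digits (base 8)


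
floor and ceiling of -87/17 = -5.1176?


-87/17 = -5.1176
floor = -6
ceil = -5

floor = -6, ceil = -5


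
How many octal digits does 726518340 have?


726518340 in base 8 = 5323345104
Number of digits = 10

10 digits (base 8)


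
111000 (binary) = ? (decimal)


111000 (base 2) = 56 (decimal)
56 (decimal) = 56 (base 10)


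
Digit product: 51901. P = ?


5 × 1 × 9 × 0 × 1 = 0


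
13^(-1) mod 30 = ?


Use the extended Euclidean algorithm on (30, 13); each row r = 30*s + 13*t:
r=30, s=1, t=0
r=13, s=0, t=1
q=2: r=4, s=1, t=-2   [30*(1) + 13*(-2) = 4]
q=3: r=1, s=-3, t=7   [30*(-3) + 13*(7) = 1]
q=4: r=0, s=13, t=-30   [30*(13) + 13*(-30) = 0]
GCD = 1 with t = 7, so 13*(7) ≡ 1 (mod 30)
Inverse = 7 mod 30 = 7
Check: 13 * 7 = 91 ≡ 1 (mod 30)

13^(-1) ≡ 7 (mod 30)


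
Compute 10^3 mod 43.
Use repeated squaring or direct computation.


10^1 mod 43 = 10
10^2 mod 43 = 14
10^3 mod 43 = 11


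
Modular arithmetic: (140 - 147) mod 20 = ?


140 - 147 = -7
-7 mod 20 = 13


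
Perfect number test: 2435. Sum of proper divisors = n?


Proper divisors of 2435: 1, 5, 487
Sum = 1 + 5 + 487 = 493

No, 2435 is not perfect (493 ≠ 2435)


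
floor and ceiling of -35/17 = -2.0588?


-35/17 = -2.0588
floor = -3
ceil = -2

floor = -3, ceil = -2


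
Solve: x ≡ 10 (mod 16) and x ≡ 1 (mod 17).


M = 16*17 = 272
M1 = M/16 = 17, M2 = M/17 = 16
M1^(-1) mod 16 = 1, M2^(-1) mod 17 = 16
x = 10*17*1 + 1*16*16 = 426
426 mod 272 = 154
Check: 154 mod 16 = 10 ✓, 154 mod 17 = 1 ✓

x ≡ 154 (mod 272)


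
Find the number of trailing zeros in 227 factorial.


floor(227/5) = 45
floor(227/25) = 9
floor(227/125) = 1
Total = 55

55 trailing zeros


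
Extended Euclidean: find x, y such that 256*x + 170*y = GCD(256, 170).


Tabular extended Euclidean (each row: r = 256*s + 170*t):
r=256, s=1, t=0
r=170, s=0, t=1
q=1: r=86, s=1, t=-1   [256*(1) + 170*(-1) = 86]
q=1: r=84, s=-1, t=2   [256*(-1) + 170*(2) = 84]
q=1: r=2, s=2, t=-3   [256*(2) + 170*(-3) = 2]
q=42: r=0, s=-85, t=128   [256*(-85) + 170*(128) = 0]
GCD = 2; from the row with r=2: x=2, y=-3
Check: 256*(2) + 170*(-3) = 512 - 510 = 2

GCD = 2, x = 2, y = -3


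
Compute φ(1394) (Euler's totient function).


1394 = 2 × 17 × 41
Prime factors: 2, 17, 41
φ(1394) = 1394 × (1-1/2) × (1-1/17) × (1-1/41)
= 1394 × 1/2 × 16/17 × 40/41 = 640

φ(1394) = 640


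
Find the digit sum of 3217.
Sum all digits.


3 + 2 + 1 + 7 = 13


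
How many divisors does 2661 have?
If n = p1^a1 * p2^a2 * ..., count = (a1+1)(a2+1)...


2661 = 3^1 × 887^1
d(2661) = (1+1) × (1+1) = 4

4 divisors


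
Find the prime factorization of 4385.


4385 / 5 = 877
877 / 877 = 1
4385 = 5 × 877


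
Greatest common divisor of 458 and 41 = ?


458 = 11 * 41 + 7
41 = 5 * 7 + 6
7 = 1 * 6 + 1
6 = 6 * 1 + 0
GCD = 1


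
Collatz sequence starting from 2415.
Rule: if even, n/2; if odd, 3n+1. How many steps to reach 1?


2415 → 7246 → 3623 → 10870 → 5435 → 16306 → 8153 → 24460 → 12230 → 6115 → 18346 → 9173 → 27520 → 13760 → 6880 → 3440 → 1720 → 860 → 430 → 215 → 646 → 323 → 970 → 485 → 1456 → 728 → 364 → 182 → 91 → 274 → 137 → 412 → 206 → 103 → 310 → 155 → 466 → 233 → 700 → 350 → 175 → 526 → 263 → 790 → 395 → 1186 → 593 → 1780 → 890 → 445 → 1336 → 668 → 334 → 167 → 502 → 251 → 754 → 377 → 1132 → 566 → 283 → 850 → 425 → 1276 → 638 → 319 → 958 → 479 → 1438 → 719 → 2158 → 1079 → 3238 → 1619 → 4858 → 2429 → 7288 → 3644 → 1822 → 911 → 2734 → 1367 → 4102 → 2051 → 6154 → 3077 → 9232 → 4616 → 2308 → 1154 → 577 → 1732 → 866 → 433 → 1300 → 650 → 325 → 976 → 488 → 244 → 122 → 61 → 184 → 92 → 46 → 23 → 70 → 35 → 106 → 53 → 160 → 80 → 40 → 20 → 10 → 5 → 16 → 8 → 4 → 2 → 1
Total steps = 120

120 steps


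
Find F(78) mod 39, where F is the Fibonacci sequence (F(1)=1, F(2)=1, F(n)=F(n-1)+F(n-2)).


F(k) mod 39 for k=1..78:
1, 1, 2, 3, 5, 8, 13, 21, 34, 16, 11, 27, 38, 26, 25, 12, 37, 10, 8, 18, 26, 5, 31, 36, 28, 25, 14, 0, 14, 14, 28, 3, 31, 34, 26, 21, 8, 29, 37, 27, 25, 13, 38, 12, 11, 23, 34, 18, 13, 31, 5, 36, 2, 38, 1, 0, 1, 1, 2, 3, 5, 8, 13, 21, 34, 16, 11, 27, 38, 26, 25, 12, 37, 10, 8, 18, 26, 5
F(78) mod 39 = 5
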